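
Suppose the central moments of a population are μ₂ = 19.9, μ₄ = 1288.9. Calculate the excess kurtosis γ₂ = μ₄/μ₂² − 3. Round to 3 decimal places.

0.255

μ₂² = 19.9² = 396.01000
μ₄/μ₂² = 1288.9 / 396.01000 = 3.25472
γ₂ = 3.25472 − 3 ≈ 0.255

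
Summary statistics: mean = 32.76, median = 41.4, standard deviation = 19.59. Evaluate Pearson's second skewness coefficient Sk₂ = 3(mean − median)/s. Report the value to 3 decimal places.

Sk₂ = 3(32.76 − 41.4) / 19.59 = 3 × -8.6400 / 19.59
    = -25.9200 / 19.59 ≈ -1.323

-1.323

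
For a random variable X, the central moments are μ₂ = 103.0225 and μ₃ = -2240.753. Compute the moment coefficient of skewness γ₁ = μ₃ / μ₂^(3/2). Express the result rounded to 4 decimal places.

-2.1429

σ = √μ₂ = √103.0225 = 10.15000
σ³ = μ₂^(3/2) = 1045.67838
γ₁ = μ₃/σ³ = -2240.753 / 1045.67838 ≈ -2.1429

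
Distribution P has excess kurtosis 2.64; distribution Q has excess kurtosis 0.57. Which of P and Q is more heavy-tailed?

Higher excess kurtosis ⇒ heavier tails relative to the normal distribution.
2.64 vs 0.57: the larger is 2.64, so P has heavier tails.

P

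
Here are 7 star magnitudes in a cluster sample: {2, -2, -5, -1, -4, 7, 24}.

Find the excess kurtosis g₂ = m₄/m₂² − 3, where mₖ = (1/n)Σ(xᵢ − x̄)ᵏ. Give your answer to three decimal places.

x̄ = 3.0000
Σ(xᵢ − x̄)² = 612.0000 ⇒ m₂ = 87.42857
Σ(xᵢ − x̄)⁴ = 202116.0000 ⇒ m₄ = 28873.71429
m₂² = 7643.75510
g₂ = m₄/m₂² − 3 = 3.77743 − 3 ≈ 0.777

0.777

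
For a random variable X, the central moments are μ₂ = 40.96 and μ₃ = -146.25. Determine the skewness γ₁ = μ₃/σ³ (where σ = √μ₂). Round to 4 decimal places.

-0.5579

σ = √μ₂ = √40.96 = 6.40000
σ³ = μ₂^(3/2) = 262.14400
γ₁ = μ₃/σ³ = -146.25 / 262.14400 ≈ -0.5579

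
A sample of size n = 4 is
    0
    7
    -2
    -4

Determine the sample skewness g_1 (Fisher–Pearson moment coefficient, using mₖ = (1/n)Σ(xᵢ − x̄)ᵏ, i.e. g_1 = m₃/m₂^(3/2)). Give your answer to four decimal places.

0.7697

x̄ = (0 + 7 - 2 - 4) / 4 = 0.2500
deviations (xᵢ − x̄): -0.2500, 6.7500, -2.2500, -4.2500
Σ(xᵢ − x̄)² = 68.7500 ⇒ m₂ = 68.7500/4 = 17.18750
Σ(xᵢ − x̄)³ = 219.3750 ⇒ m₃ = 219.3750/4 = 54.84375
m₂^(3/2) = 17.18750^(1.5) = 71.25561
g_1 = m₃ / m₂^(3/2) = 54.84375 / 71.25561 ≈ 0.7697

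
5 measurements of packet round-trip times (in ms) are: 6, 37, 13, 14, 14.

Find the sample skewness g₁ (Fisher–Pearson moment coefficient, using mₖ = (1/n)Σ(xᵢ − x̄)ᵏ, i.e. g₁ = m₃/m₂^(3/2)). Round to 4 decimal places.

1.1779

x̄ = (6 + 37 + 13 + 14 + 14) / 5 = 16.8000
deviations (xᵢ − x̄): -10.8000, 20.2000, -3.8000, -2.8000, -2.8000
Σ(xᵢ − x̄)² = 554.8000 ⇒ m₂ = 554.8000/5 = 110.96000
Σ(xᵢ − x̄)³ = 6883.9200 ⇒ m₃ = 6883.9200/5 = 1376.78400
m₂^(3/2) = 110.96000^(1.5) = 1168.82548
g₁ = m₃ / m₂^(3/2) = 1376.78400 / 1168.82548 ≈ 1.1779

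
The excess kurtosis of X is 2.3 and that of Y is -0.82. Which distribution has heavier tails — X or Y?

X

Higher excess kurtosis ⇒ heavier tails relative to the normal distribution.
2.3 vs -0.82: the larger is 2.3, so X has heavier tails. (X is leptokurtic — heavier-than-normal tails; the other is platykurtic.)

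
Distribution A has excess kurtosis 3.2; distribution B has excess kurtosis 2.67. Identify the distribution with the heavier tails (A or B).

A

Higher excess kurtosis ⇒ heavier tails relative to the normal distribution.
3.2 vs 2.67: the larger is 3.2, so A has heavier tails.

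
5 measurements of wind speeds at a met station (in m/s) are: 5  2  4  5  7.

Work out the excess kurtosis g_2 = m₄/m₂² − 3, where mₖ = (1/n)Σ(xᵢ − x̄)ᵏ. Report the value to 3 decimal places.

-0.731

x̄ = 4.6000
Σ(xᵢ − x̄)² = 13.2000 ⇒ m₂ = 2.64000
Σ(xᵢ − x̄)⁴ = 79.0560 ⇒ m₄ = 15.81120
m₂² = 6.96960
g_2 = m₄/m₂² − 3 = 2.26860 − 3 ≈ -0.731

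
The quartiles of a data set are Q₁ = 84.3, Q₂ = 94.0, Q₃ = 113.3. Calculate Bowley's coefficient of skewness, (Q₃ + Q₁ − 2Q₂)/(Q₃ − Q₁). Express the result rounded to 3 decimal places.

0.331

numerator: Q₃ + Q₁ − 2Q₂ = 113.3 + 84.3 − 2×94.0 = 9.6000
denominator: Q₃ − Q₁ = 113.3 − 84.3 = 29.0000
Bowley skewness = 9.6000 / 29.0000 ≈ 0.331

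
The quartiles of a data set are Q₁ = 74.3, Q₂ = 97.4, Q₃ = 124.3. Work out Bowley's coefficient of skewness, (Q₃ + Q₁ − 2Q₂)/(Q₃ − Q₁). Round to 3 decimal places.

0.076

numerator: Q₃ + Q₁ − 2Q₂ = 124.3 + 74.3 − 2×97.4 = 3.8000
denominator: Q₃ − Q₁ = 124.3 − 74.3 = 50.0000
Bowley skewness = 3.8000 / 50.0000 ≈ 0.076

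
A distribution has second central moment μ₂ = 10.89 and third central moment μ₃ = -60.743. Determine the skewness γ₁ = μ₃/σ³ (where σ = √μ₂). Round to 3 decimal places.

-1.690

σ = √μ₂ = √10.89 = 3.30000
σ³ = μ₂^(3/2) = 35.93700
γ₁ = μ₃/σ³ = -60.743 / 35.93700 ≈ -1.690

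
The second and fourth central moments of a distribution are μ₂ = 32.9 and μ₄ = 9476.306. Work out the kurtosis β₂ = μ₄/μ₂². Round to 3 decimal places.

8.755

μ₂² = 32.9² = 1082.41000
μ₄/μ₂² = 9476.306 / 1082.41000 = 8.75482
β₂ ≈ 8.755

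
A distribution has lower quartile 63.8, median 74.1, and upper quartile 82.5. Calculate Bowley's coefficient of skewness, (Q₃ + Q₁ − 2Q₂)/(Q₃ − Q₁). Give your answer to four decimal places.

numerator: Q₃ + Q₁ − 2Q₂ = 82.5 + 63.8 − 2×74.1 = -1.9000
denominator: Q₃ − Q₁ = 82.5 − 63.8 = 18.7000
Bowley skewness = -1.9000 / 18.7000 ≈ -0.1016

-0.1016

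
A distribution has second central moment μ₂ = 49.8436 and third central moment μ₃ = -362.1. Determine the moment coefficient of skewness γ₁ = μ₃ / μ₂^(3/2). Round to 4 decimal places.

-1.0290

σ = √μ₂ = √49.8436 = 7.06000
σ³ = μ₂^(3/2) = 351.89582
γ₁ = μ₃/σ³ = -362.1 / 351.89582 ≈ -1.0290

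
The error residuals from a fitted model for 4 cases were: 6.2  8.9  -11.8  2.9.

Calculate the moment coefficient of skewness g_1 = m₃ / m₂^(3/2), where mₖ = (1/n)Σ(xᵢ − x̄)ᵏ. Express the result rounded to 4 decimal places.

-0.9192

x̄ = (6.2 + 8.9 - 11.8 + 2.9) / 4 = 1.5500
deviations (xᵢ − x̄): 4.6500, 7.3500, -13.3500, 1.3500
Σ(xᵢ − x̄)² = 255.6900 ⇒ m₂ = 255.6900/4 = 63.92250
Σ(xᵢ − x̄)³ = -1879.2000 ⇒ m₃ = -1879.2000/4 = -469.80000
m₂^(3/2) = 63.92250^(1.5) = 511.07028
g_1 = m₃ / m₂^(3/2) = -469.80000 / 511.07028 ≈ -0.9192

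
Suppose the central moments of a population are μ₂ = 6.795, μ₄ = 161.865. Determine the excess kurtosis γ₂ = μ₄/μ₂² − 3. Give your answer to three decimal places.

μ₂² = 6.795² = 46.17203
μ₄/μ₂² = 161.865 / 46.17203 = 3.50569
γ₂ = 3.50569 − 3 ≈ 0.506

0.506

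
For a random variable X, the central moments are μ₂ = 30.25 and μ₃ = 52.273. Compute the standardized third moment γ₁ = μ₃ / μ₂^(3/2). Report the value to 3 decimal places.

σ = √μ₂ = √30.25 = 5.50000
σ³ = μ₂^(3/2) = 166.37500
γ₁ = μ₃/σ³ = 52.273 / 166.37500 ≈ 0.314

0.314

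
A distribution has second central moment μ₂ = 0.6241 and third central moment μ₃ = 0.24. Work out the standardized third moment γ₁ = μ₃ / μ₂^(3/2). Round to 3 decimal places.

0.487

σ = √μ₂ = √0.6241 = 0.79000
σ³ = μ₂^(3/2) = 0.49304
γ₁ = μ₃/σ³ = 0.24 / 0.49304 ≈ 0.487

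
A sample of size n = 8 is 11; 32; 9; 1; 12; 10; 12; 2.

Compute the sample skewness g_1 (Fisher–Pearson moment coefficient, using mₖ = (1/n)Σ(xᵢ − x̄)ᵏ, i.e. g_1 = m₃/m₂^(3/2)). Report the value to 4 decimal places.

1.3073

x̄ = (11 + 32 + 9 + 1 + 12 + 10 + 12 + 2) / 8 = 11.1250
deviations (xᵢ − x̄): -0.1250, 20.8750, -2.1250, -10.1250, 0.8750, -1.1250, 0.8750, -9.1250
Σ(xᵢ − x̄)² = 628.8750 ⇒ m₂ = 628.8750/8 = 78.60938
Σ(xᵢ − x̄)³ = 7289.1563 ⇒ m₃ = 7289.1563/8 = 911.14453
m₂^(3/2) = 78.60938^(1.5) = 696.96588
g_1 = m₃ / m₂^(3/2) = 911.14453 / 696.96588 ≈ 1.3073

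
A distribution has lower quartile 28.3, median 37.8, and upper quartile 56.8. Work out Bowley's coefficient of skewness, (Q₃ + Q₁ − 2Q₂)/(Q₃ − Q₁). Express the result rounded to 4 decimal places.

0.3333

numerator: Q₃ + Q₁ − 2Q₂ = 56.8 + 28.3 − 2×37.8 = 9.5000
denominator: Q₃ − Q₁ = 56.8 − 28.3 = 28.5000
Bowley skewness = 9.5000 / 28.5000 ≈ 0.3333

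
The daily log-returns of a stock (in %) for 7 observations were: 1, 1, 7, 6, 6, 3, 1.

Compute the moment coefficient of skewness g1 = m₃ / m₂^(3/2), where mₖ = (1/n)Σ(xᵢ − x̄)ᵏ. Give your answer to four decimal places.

0.1625

x̄ = (1 + 1 + 7 + 6 + 6 + 3 + 1) / 7 = 3.5714
deviations (xᵢ − x̄): -2.5714, -2.5714, 3.4286, 2.4286, 2.4286, -0.5714, -2.5714
Σ(xᵢ − x̄)² = 43.7143 ⇒ m₂ = 43.7143/7 = 6.24490
Σ(xᵢ − x̄)³ = 17.7551 ⇒ m₃ = 17.7551/7 = 2.53644
m₂^(3/2) = 6.24490^(1.5) = 15.60587
g1 = m₃ / m₂^(3/2) = 2.53644 / 15.60587 ≈ 0.1625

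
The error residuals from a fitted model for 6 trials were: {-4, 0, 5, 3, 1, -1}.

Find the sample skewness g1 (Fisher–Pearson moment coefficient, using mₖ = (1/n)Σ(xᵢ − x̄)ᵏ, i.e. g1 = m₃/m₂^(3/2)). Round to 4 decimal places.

x̄ = (-4 + 0 + 5 + 3 + 1 - 1) / 6 = 0.6667
deviations (xᵢ − x̄): -4.6667, -0.6667, 4.3333, 2.3333, 0.3333, -1.6667
Σ(xᵢ − x̄)² = 49.3333 ⇒ m₂ = 49.3333/6 = 8.22222
Σ(xᵢ − x̄)³ = -12.4444 ⇒ m₃ = -12.4444/6 = -2.07407
m₂^(3/2) = 8.22222^(1.5) = 23.57674
g1 = m₃ / m₂^(3/2) = -2.07407 / 23.57674 ≈ -0.0880

-0.0880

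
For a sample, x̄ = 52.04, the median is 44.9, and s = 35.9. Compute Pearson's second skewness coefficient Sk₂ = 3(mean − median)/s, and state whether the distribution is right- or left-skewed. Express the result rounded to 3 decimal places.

0.597, right-skewed

Sk₂ = 3(52.04 − 44.9) / 35.9 = 3 × 7.1400 / 35.9
    = 21.4200 / 35.9 ≈ 0.597
Sk₂ > 0 ⇒ mean > median ⇒ right-skewed (positive skew).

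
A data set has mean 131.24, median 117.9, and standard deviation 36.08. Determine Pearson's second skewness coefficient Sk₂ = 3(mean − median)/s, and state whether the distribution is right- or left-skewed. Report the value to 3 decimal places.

1.109, right-skewed

Sk₂ = 3(131.24 − 117.9) / 36.08 = 3 × 13.3400 / 36.08
    = 40.0200 / 36.08 ≈ 1.109
Sk₂ > 0 ⇒ mean > median ⇒ right-skewed (positive skew).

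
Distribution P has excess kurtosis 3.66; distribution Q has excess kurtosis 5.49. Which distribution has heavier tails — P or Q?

Higher excess kurtosis ⇒ heavier tails relative to the normal distribution.
3.66 vs 5.49: the larger is 5.49, so Q has heavier tails.

Q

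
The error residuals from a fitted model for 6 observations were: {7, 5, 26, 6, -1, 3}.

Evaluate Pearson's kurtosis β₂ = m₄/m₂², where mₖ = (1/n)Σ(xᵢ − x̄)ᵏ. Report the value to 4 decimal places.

3.6372

x̄ = 7.6667
Σ(xᵢ − x̄)² = 443.3333 ⇒ m₂ = 73.88889
Σ(xᵢ − x̄)⁴ = 119145.1111 ⇒ m₄ = 19857.51852
m₂² = 5459.56790
β₂ = m₄/m₂² = 19857.51852 / 5459.56790 ≈ 3.6372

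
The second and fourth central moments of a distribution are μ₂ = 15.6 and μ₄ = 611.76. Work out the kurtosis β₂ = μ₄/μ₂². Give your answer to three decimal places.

2.514

μ₂² = 15.6² = 243.36000
μ₄/μ₂² = 611.76 / 243.36000 = 2.51381
β₂ ≈ 2.514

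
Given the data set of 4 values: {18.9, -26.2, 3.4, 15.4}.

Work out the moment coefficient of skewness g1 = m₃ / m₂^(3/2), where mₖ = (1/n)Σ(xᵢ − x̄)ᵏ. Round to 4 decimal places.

-0.8279

x̄ = (18.9 - 26.2 + 3.4 + 15.4) / 4 = 2.8750
deviations (xᵢ − x̄): 16.0250, -29.0750, 0.5250, 12.5250
Σ(xᵢ − x̄)² = 1259.3075 ⇒ m₂ = 1259.3075/4 = 314.82687
Σ(xᵢ − x̄)³ = -18498.4729 ⇒ m₃ = -18498.4729/4 = -4624.61822
m₂^(3/2) = 314.82687^(1.5) = 5586.08703
g1 = m₃ / m₂^(3/2) = -4624.61822 / 5586.08703 ≈ -0.8279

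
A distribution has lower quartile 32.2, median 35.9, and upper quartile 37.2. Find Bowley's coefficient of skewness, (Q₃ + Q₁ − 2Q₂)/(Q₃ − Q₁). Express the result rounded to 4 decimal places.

numerator: Q₃ + Q₁ − 2Q₂ = 37.2 + 32.2 − 2×35.9 = -2.4000
denominator: Q₃ − Q₁ = 37.2 − 32.2 = 5.0000
Bowley skewness = -2.4000 / 5.0000 ≈ -0.4800

-0.4800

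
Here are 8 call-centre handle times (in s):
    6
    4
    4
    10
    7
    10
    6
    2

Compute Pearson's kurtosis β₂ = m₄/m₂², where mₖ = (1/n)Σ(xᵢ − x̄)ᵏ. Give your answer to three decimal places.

x̄ = 6.1250
Σ(xᵢ − x̄)² = 56.8750 ⇒ m₂ = 7.10938
Σ(xᵢ − x̄)⁴ = 781.8379 ⇒ m₄ = 97.72974
m₂² = 50.54321
β₂ = m₄/m₂² = 97.72974 / 50.54321 ≈ 1.934

1.934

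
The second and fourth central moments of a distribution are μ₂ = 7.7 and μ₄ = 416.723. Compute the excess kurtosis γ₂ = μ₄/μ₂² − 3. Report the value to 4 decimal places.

4.0286

μ₂² = 7.7² = 59.29000
μ₄/μ₂² = 416.723 / 59.29000 = 7.02855
γ₂ = 7.02855 − 3 ≈ 4.0286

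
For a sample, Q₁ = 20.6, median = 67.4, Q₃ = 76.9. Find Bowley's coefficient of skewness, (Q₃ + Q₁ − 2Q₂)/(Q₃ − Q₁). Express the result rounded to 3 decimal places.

numerator: Q₃ + Q₁ − 2Q₂ = 76.9 + 20.6 − 2×67.4 = -37.3000
denominator: Q₃ − Q₁ = 76.9 − 20.6 = 56.3000
Bowley skewness = -37.3000 / 56.3000 ≈ -0.663

-0.663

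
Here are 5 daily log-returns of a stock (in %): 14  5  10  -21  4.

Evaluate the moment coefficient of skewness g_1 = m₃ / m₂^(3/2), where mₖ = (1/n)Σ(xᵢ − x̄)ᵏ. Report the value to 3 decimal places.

x̄ = (14 + 5 + 10 - 21 + 4) / 5 = 2.4000
deviations (xᵢ − x̄): 11.6000, 2.6000, 7.6000, -23.4000, 1.6000
Σ(xᵢ − x̄)² = 749.2000 ⇒ m₂ = 749.2000/5 = 149.84000
Σ(xᵢ − x̄)³ = -10791.3600 ⇒ m₃ = -10791.3600/5 = -2158.27200
m₂^(3/2) = 149.84000^(1.5) = 1834.17870
g_1 = m₃ / m₂^(3/2) = -2158.27200 / 1834.17870 ≈ -1.177

-1.177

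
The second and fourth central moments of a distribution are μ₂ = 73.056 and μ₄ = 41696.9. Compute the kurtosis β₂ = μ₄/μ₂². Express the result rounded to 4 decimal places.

μ₂² = 73.056² = 5337.17914
μ₄/μ₂² = 41696.9 / 5337.17914 = 7.81254
β₂ ≈ 7.8125

7.8125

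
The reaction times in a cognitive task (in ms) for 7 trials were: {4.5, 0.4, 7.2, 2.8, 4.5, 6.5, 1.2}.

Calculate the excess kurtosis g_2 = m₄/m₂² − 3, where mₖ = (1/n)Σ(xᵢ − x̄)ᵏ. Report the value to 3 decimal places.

x̄ = 3.8714
Σ(xᵢ − x̄)² = 39.1143 ⇒ m₂ = 5.58776
Σ(xᵢ − x̄)⁴ = 368.2747 ⇒ m₄ = 52.61068
m₂² = 31.22301
g_2 = m₄/m₂² − 3 = 1.68500 − 3 ≈ -1.315

-1.315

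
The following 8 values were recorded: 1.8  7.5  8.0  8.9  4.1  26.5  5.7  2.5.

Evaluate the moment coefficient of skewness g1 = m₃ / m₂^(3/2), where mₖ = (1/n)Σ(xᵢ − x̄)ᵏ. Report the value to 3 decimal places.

1.791

x̄ = (1.8 + 7.5 + 8.0 + 8.9 + 4.1 + 26.5 + 5.7 + 2.5) / 8 = 8.1250
deviations (xᵢ − x̄): -6.3250, -0.6250, -0.1250, 0.7750, -4.0250, 18.3750, -2.4250, -5.6250
Σ(xᵢ − x̄)² = 432.3750 ⇒ m₂ = 432.3750/8 = 54.04688
Σ(xᵢ − x̄)³ = 5693.8838 ⇒ m₃ = 5693.8838/8 = 711.73547
m₂^(3/2) = 54.04688^(1.5) = 397.33414
g1 = m₃ / m₂^(3/2) = 711.73547 / 397.33414 ≈ 1.791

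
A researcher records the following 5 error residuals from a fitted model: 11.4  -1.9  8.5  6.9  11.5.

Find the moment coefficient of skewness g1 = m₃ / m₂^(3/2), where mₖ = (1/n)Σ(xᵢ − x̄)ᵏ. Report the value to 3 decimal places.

x̄ = (11.4 - 1.9 + 8.5 + 6.9 + 11.5) / 5 = 7.2800
deviations (xᵢ − x̄): 4.1200, -9.1800, 1.2200, -0.3800, 4.2200
Σ(xᵢ − x̄)² = 120.6880 ⇒ m₂ = 120.6880/5 = 24.13760
Σ(xᵢ − x̄)³ = -626.7737 ⇒ m₃ = -626.7737/5 = -125.35474
m₂^(3/2) = 24.13760^(1.5) = 118.58810
g1 = m₃ / m₂^(3/2) = -125.35474 / 118.58810 ≈ -1.057

-1.057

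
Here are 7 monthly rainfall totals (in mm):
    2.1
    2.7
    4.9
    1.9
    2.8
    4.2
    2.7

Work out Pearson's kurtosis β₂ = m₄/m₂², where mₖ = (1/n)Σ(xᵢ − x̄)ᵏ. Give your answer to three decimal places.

2.143

x̄ = 3.0429
Σ(xᵢ − x̄)² = 7.2771 ⇒ m₂ = 1.03959
Σ(xᵢ − x̄)⁴ = 16.2157 ⇒ m₄ = 2.31653
m₂² = 1.08075
β₂ = m₄/m₂² = 2.31653 / 1.08075 ≈ 2.143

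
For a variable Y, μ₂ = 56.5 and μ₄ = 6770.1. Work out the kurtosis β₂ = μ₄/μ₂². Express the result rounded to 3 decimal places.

μ₂² = 56.5² = 3192.25000
μ₄/μ₂² = 6770.1 / 3192.25000 = 2.12079
β₂ ≈ 2.121

2.121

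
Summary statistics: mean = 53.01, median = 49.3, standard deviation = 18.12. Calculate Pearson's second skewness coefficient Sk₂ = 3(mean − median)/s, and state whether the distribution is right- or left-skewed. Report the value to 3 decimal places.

0.614, right-skewed

Sk₂ = 3(53.01 − 49.3) / 18.12 = 3 × 3.7100 / 18.12
    = 11.1300 / 18.12 ≈ 0.614
Sk₂ > 0 ⇒ mean > median ⇒ right-skewed (positive skew).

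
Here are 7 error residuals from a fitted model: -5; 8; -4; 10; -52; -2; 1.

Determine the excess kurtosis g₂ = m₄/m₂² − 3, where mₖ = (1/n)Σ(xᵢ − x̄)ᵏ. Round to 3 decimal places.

1.511

x̄ = -6.2857
Σ(xᵢ − x̄)² = 2637.4286 ⇒ m₂ = 376.77551
Σ(xᵢ − x̄)⁴ = 4482425.3703 ⇒ m₄ = 640346.48147
m₂² = 141959.78509
g₂ = m₄/m₂² − 3 = 4.51076 − 3 ≈ 1.511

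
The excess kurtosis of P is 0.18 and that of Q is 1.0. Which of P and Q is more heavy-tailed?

Higher excess kurtosis ⇒ heavier tails relative to the normal distribution.
0.18 vs 1.0: the larger is 1.0, so Q has heavier tails.

Q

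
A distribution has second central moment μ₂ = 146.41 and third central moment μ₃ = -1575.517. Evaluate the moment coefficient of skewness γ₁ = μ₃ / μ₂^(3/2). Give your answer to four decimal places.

-0.8893

σ = √μ₂ = √146.41 = 12.10000
σ³ = μ₂^(3/2) = 1771.56100
γ₁ = μ₃/σ³ = -1575.517 / 1771.56100 ≈ -0.8893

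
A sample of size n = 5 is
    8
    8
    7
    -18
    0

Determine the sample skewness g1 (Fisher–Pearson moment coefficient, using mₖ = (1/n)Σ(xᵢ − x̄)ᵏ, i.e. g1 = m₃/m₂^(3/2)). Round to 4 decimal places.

x̄ = (8 + 8 + 7 - 18 + 0) / 5 = 1.0000
deviations (xᵢ − x̄): 7.0000, 7.0000, 6.0000, -19.0000, -1.0000
Σ(xᵢ − x̄)² = 496.0000 ⇒ m₂ = 496.0000/5 = 99.20000
Σ(xᵢ − x̄)³ = -5958.0000 ⇒ m₃ = -5958.0000/5 = -1191.60000
m₂^(3/2) = 99.20000^(1.5) = 988.02403
g1 = m₃ / m₂^(3/2) = -1191.60000 / 988.02403 ≈ -1.2060

-1.2060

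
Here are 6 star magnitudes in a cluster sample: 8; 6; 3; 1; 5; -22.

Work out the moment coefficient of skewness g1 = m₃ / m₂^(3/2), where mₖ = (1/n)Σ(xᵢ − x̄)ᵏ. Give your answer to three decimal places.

-1.603

x̄ = (8 + 6 + 3 + 1 + 5 - 22) / 6 = 0.1667
deviations (xᵢ − x̄): 7.8333, 5.8333, 2.8333, 0.8333, 4.8333, -22.1667
Σ(xᵢ − x̄)² = 618.8333 ⇒ m₂ = 618.8333/6 = 103.13889
Σ(xᵢ − x̄)³ = -10076.4444 ⇒ m₃ = -10076.4444/6 = -1679.40741
m₂^(3/2) = 103.13889^(1.5) = 1047.45090
g1 = m₃ / m₂^(3/2) = -1679.40741 / 1047.45090 ≈ -1.603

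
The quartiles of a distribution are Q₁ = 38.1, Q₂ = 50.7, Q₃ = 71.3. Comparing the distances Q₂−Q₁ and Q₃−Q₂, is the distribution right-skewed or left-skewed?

Q₂ − Q₁ = 12.6;  Q₃ − Q₂ = 20.6
Q₃ − Q₂ > Q₂ − Q₁ ⇒ the upper half is more spread out ⇒ right-skewed.

right-skewed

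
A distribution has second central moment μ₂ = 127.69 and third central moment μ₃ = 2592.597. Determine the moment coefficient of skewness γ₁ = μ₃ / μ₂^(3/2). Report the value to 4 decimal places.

σ = √μ₂ = √127.69 = 11.30000
σ³ = μ₂^(3/2) = 1442.89700
γ₁ = μ₃/σ³ = 2592.597 / 1442.89700 ≈ 1.7968

1.7968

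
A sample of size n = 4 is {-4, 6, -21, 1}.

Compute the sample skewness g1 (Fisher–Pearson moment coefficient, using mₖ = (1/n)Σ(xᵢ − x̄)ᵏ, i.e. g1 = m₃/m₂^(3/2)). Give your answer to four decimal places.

-0.7549

x̄ = (-4 + 6 - 21 + 1) / 4 = -4.5000
deviations (xᵢ − x̄): 0.5000, 10.5000, -16.5000, 5.5000
Σ(xᵢ − x̄)² = 413.0000 ⇒ m₂ = 413.0000/4 = 103.25000
Σ(xᵢ − x̄)³ = -3168.0000 ⇒ m₃ = -3168.0000/4 = -792.00000
m₂^(3/2) = 103.25000^(1.5) = 1049.14397
g1 = m₃ / m₂^(3/2) = -792.00000 / 1049.14397 ≈ -0.7549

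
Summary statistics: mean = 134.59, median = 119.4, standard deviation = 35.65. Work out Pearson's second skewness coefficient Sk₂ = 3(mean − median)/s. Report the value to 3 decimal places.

Sk₂ = 3(134.59 − 119.4) / 35.65 = 3 × 15.1900 / 35.65
    = 45.5700 / 35.65 ≈ 1.278

1.278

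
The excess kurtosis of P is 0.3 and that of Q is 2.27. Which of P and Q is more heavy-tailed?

Q

Higher excess kurtosis ⇒ heavier tails relative to the normal distribution.
0.3 vs 2.27: the larger is 2.27, so Q has heavier tails.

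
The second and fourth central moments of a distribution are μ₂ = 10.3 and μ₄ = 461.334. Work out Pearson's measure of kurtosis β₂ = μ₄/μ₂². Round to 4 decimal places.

4.3485

μ₂² = 10.3² = 106.09000
μ₄/μ₂² = 461.334 / 106.09000 = 4.34852
β₂ ≈ 4.3485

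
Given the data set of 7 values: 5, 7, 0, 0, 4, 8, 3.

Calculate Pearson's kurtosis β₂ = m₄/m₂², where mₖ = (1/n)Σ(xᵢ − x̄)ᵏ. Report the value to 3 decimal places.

1.691

x̄ = 3.8571
Σ(xᵢ − x̄)² = 58.8571 ⇒ m₂ = 8.40816
Σ(xᵢ − x̄)⁴ = 837.0729 ⇒ m₄ = 119.58184
m₂² = 70.69721
β₂ = m₄/m₂² = 119.58184 / 70.69721 ≈ 1.691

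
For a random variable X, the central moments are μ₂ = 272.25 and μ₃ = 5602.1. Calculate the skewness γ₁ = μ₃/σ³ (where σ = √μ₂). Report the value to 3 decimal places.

1.247

σ = √μ₂ = √272.25 = 16.50000
σ³ = μ₂^(3/2) = 4492.12500
γ₁ = μ₃/σ³ = 5602.1 / 4492.12500 ≈ 1.247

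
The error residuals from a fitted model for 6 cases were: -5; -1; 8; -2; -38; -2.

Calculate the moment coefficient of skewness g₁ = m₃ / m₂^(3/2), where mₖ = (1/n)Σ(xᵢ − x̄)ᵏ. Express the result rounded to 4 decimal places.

x̄ = (-5 - 1 + 8 - 2 - 38 - 2) / 6 = -6.6667
deviations (xᵢ − x̄): 1.6667, 5.6667, 14.6667, 4.6667, -31.3333, 4.6667
Σ(xᵢ − x̄)² = 1275.3333 ⇒ m₂ = 1275.3333/6 = 212.55556
Σ(xᵢ − x̄)³ = -27217.5556 ⇒ m₃ = -27217.5556/6 = -4536.25926
m₂^(3/2) = 212.55556^(1.5) = 3098.90806
g₁ = m₃ / m₂^(3/2) = -4536.25926 / 3098.90806 ≈ -1.4638

-1.4638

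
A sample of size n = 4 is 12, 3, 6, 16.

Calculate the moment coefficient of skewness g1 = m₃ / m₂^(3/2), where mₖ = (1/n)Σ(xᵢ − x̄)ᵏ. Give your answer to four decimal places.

x̄ = (12 + 3 + 6 + 16) / 4 = 9.2500
deviations (xᵢ − x̄): 2.7500, -6.2500, -3.2500, 6.7500
Σ(xᵢ − x̄)² = 102.7500 ⇒ m₂ = 102.7500/4 = 25.68750
Σ(xᵢ − x̄)³ = 49.8750 ⇒ m₃ = 49.8750/4 = 12.46875
m₂^(3/2) = 25.68750^(1.5) = 130.19154
g1 = m₃ / m₂^(3/2) = 12.46875 / 130.19154 ≈ 0.0958

0.0958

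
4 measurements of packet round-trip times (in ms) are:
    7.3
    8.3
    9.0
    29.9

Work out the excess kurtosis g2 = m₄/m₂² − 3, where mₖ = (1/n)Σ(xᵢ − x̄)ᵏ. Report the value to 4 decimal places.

x̄ = 13.6250
Σ(xᵢ − x̄)² = 354.6275 ⇒ m₂ = 88.65687
Σ(xᵢ − x̄)⁴ = 73021.1471 ⇒ m₄ = 18255.28676
m₂² = 7860.04148
g2 = m₄/m₂² − 3 = 2.32254 − 3 ≈ -0.6775

-0.6775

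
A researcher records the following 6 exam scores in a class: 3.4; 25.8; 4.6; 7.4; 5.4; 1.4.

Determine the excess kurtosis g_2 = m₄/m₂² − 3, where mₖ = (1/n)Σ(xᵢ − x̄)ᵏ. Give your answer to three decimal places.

x̄ = 8.0000
Σ(xᵢ − x̄)² = 400.2400 ⇒ m₂ = 66.70667
Σ(xᵢ − x̄)⁴ = 102912.2656 ⇒ m₄ = 17152.04427
m₂² = 4449.77938
g_2 = m₄/m₂² − 3 = 3.85458 − 3 ≈ 0.855

0.855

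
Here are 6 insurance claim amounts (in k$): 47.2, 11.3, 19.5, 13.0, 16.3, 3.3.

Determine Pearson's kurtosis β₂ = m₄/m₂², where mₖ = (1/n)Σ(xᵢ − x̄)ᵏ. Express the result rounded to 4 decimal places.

3.4040

x̄ = 18.4333
Σ(xᵢ − x̄)² = 1142.6333 ⇒ m₂ = 190.43889
Σ(xᵢ − x̄)⁴ = 740723.0617 ⇒ m₄ = 123453.84362
m₂² = 36266.97040
β₂ = m₄/m₂² = 123453.84362 / 36266.97040 ≈ 3.4040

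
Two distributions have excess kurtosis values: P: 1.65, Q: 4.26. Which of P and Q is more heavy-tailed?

Q

Higher excess kurtosis ⇒ heavier tails relative to the normal distribution.
1.65 vs 4.26: the larger is 4.26, so Q has heavier tails.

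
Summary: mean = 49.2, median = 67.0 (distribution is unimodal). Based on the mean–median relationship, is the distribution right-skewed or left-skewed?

mean − median = 49.2 − 67.0 = -17.8
mean < median ⇒ the longer tail is on the left ⇒ left-skewed (negatively skewed).

left-skewed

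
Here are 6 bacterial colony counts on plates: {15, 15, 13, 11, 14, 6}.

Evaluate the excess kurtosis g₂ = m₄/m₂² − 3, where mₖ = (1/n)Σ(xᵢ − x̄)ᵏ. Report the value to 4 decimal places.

-0.0667

x̄ = 12.3333
Σ(xᵢ − x̄)² = 59.3333 ⇒ m₂ = 9.88889
Σ(xᵢ − x̄)⁴ = 1721.1111 ⇒ m₄ = 286.85185
m₂² = 97.79012
g₂ = m₄/m₂² − 3 = 2.93334 − 3 ≈ -0.0667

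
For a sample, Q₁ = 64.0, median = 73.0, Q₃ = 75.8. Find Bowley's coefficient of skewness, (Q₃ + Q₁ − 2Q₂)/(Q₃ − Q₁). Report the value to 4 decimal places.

numerator: Q₃ + Q₁ − 2Q₂ = 75.8 + 64.0 − 2×73.0 = -6.2000
denominator: Q₃ − Q₁ = 75.8 − 64.0 = 11.8000
Bowley skewness = -6.2000 / 11.8000 ≈ -0.5254

-0.5254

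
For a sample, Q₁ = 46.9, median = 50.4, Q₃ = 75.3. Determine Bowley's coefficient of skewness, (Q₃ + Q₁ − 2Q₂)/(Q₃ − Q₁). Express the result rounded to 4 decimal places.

0.7535

numerator: Q₃ + Q₁ − 2Q₂ = 75.3 + 46.9 − 2×50.4 = 21.4000
denominator: Q₃ − Q₁ = 75.3 − 46.9 = 28.4000
Bowley skewness = 21.4000 / 28.4000 ≈ 0.7535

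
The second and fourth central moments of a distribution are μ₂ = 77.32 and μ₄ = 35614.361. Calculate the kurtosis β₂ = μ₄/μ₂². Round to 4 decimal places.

5.9572

μ₂² = 77.32² = 5978.38240
μ₄/μ₂² = 35614.361 / 5978.38240 = 5.95719
β₂ ≈ 5.9572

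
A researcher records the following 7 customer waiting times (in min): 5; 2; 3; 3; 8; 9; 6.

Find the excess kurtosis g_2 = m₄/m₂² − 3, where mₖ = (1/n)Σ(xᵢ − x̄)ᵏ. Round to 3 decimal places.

x̄ = 5.1429
Σ(xᵢ − x̄)² = 42.8571 ⇒ m₂ = 6.12245
Σ(xᵢ − x̄)⁴ = 428.2566 ⇒ m₄ = 61.17951
m₂² = 37.48438
g_2 = m₄/m₂² − 3 = 1.63213 − 3 ≈ -1.368

-1.368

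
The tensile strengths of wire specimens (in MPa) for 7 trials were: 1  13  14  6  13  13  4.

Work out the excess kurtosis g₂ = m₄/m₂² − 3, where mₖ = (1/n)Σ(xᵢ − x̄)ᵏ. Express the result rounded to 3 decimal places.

x̄ = 9.1429
Σ(xᵢ − x̄)² = 170.8571 ⇒ m₂ = 24.40816
Σ(xᵢ − x̄)⁴ = 6414.2157 ⇒ m₄ = 916.31653
m₂² = 595.75843
g₂ = m₄/m₂² − 3 = 1.53807 − 3 ≈ -1.462

-1.462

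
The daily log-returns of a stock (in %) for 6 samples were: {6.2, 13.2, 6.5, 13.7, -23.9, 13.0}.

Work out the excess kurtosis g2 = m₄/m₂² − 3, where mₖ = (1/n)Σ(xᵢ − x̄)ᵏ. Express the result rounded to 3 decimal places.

0.803

x̄ = 4.7833
Σ(xᵢ − x̄)² = 1045.5483 ⇒ m₂ = 174.25806
Σ(xᵢ − x̄)⁴ = 692801.0940 ⇒ m₄ = 115466.84900
m₂² = 30365.86993
g2 = m₄/m₂² − 3 = 3.80252 − 3 ≈ 0.803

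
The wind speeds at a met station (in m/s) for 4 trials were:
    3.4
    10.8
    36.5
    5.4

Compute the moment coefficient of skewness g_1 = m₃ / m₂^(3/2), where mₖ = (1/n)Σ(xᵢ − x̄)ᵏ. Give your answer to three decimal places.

1.017

x̄ = (3.4 + 10.8 + 36.5 + 5.4) / 4 = 14.0250
deviations (xᵢ − x̄): -10.6250, -3.2250, 22.4750, -8.6250
Σ(xᵢ − x̄)² = 702.8075 ⇒ m₂ = 702.8075/4 = 175.70188
Σ(xᵢ − x̄)³ = 9478.0744 ⇒ m₃ = 9478.0744/4 = 2369.51859
m₂^(3/2) = 175.70188^(1.5) = 2328.97375
g_1 = m₃ / m₂^(3/2) = 2369.51859 / 2328.97375 ≈ 1.017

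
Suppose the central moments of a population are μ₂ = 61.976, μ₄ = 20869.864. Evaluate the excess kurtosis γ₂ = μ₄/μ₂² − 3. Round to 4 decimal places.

μ₂² = 61.976² = 3841.02458
μ₄/μ₂² = 20869.864 / 3841.02458 = 5.43341
γ₂ = 5.43341 − 3 ≈ 2.4334

2.4334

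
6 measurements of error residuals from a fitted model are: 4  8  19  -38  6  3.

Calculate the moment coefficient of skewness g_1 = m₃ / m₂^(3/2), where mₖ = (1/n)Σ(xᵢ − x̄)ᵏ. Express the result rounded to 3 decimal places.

x̄ = (4 + 8 + 19 - 38 + 6 + 3) / 6 = 0.3333
deviations (xᵢ − x̄): 3.6667, 7.6667, 18.6667, -38.3333, 5.6667, 2.6667
Σ(xᵢ − x̄)² = 1929.3333 ⇒ m₂ = 1929.3333/6 = 321.55556
Σ(xᵢ − x̄)³ = -49123.5556 ⇒ m₃ = -49123.5556/6 = -8187.25926
m₂^(3/2) = 321.55556^(1.5) = 5766.12464
g_1 = m₃ / m₂^(3/2) = -8187.25926 / 5766.12464 ≈ -1.420

-1.420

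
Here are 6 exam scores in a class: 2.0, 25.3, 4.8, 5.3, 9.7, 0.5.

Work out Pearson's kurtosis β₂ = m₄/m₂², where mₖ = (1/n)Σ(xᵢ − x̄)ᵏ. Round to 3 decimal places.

3.374

x̄ = 7.9333
Σ(xᵢ − x̄)² = 411.9333 ⇒ m₂ = 68.65556
Σ(xᵢ − x̄)⁴ = 95409.8534 ⇒ m₄ = 15901.64223
m₂² = 4713.58531
β₂ = m₄/m₂² = 15901.64223 / 4713.58531 ≈ 3.374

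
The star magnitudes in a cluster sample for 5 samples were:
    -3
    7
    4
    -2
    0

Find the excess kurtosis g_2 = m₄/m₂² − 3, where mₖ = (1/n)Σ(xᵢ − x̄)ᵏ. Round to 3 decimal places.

-1.393

x̄ = 1.2000
Σ(xᵢ − x̄)² = 70.8000 ⇒ m₂ = 14.16000
Σ(xᵢ − x̄)⁴ = 1611.2160 ⇒ m₄ = 322.24320
m₂² = 200.50560
g_2 = m₄/m₂² − 3 = 1.60715 − 3 ≈ -1.393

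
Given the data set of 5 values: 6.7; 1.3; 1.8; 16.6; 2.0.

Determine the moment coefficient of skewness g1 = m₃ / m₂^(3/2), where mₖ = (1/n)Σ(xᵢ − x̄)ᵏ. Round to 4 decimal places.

x̄ = (6.7 + 1.3 + 1.8 + 16.6 + 2.0) / 5 = 5.6800
deviations (xᵢ − x̄): 1.0200, -4.3800, -3.8800, 10.9200, -3.6800
Σ(xᵢ − x̄)² = 168.0680 ⇒ m₂ = 168.0680/5 = 33.61360
Σ(xᵢ − x̄)³ = 1110.9571 ⇒ m₃ = 1110.9571/5 = 222.19142
m₂^(3/2) = 33.61360^(1.5) = 194.88237
g1 = m₃ / m₂^(3/2) = 222.19142 / 194.88237 ≈ 1.1401

1.1401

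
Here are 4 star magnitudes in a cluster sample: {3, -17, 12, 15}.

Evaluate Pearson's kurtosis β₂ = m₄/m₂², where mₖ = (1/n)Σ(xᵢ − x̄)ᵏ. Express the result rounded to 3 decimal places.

x̄ = 3.2500
Σ(xᵢ − x̄)² = 624.7500 ⇒ m₂ = 156.18750
Σ(xᵢ − x̄)⁴ = 193074.3281 ⇒ m₄ = 48268.58203
m₂² = 24394.53516
β₂ = m₄/m₂² = 48268.58203 / 24394.53516 ≈ 1.979

1.979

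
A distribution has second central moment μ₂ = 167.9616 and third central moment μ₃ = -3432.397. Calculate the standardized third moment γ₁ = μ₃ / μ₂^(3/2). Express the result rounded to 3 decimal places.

σ = √μ₂ = √167.9616 = 12.96000
σ³ = μ₂^(3/2) = 2176.78234
γ₁ = μ₃/σ³ = -3432.397 / 2176.78234 ≈ -1.577

-1.577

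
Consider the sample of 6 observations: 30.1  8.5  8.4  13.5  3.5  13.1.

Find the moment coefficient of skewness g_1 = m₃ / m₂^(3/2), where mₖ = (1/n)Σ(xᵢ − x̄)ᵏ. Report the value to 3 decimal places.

x̄ = (30.1 + 8.5 + 8.4 + 13.5 + 3.5 + 13.1) / 6 = 12.8500
deviations (xᵢ − x̄): 17.2500, -4.3500, -4.4500, 0.6500, -9.3500, 0.2500
Σ(xᵢ − x̄)² = 424.1950 ⇒ m₂ = 424.1950/6 = 70.69917
Σ(xᵢ − x̄)³ = 4145.4090 ⇒ m₃ = 4145.4090/6 = 690.90150
m₂^(3/2) = 70.69917^(1.5) = 594.45836
g_1 = m₃ / m₂^(3/2) = 690.90150 / 594.45836 ≈ 1.162

1.162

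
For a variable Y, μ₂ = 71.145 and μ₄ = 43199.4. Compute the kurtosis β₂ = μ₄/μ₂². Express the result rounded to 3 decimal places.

μ₂² = 71.145² = 5061.61102
μ₄/μ₂² = 43199.4 / 5061.61102 = 8.53471
β₂ ≈ 8.535

8.535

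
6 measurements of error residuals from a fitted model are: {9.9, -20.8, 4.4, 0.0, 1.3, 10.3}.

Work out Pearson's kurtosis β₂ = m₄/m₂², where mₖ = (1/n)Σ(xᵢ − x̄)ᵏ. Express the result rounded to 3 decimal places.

3.296

x̄ = 0.8500
Σ(xᵢ − x̄)² = 653.4550 ⇒ m₂ = 108.90917
Σ(xᵢ − x̄)⁴ = 234543.1240 ⇒ m₄ = 39090.52067
m₂² = 11861.20658
β₂ = m₄/m₂² = 39090.52067 / 11861.20658 ≈ 3.296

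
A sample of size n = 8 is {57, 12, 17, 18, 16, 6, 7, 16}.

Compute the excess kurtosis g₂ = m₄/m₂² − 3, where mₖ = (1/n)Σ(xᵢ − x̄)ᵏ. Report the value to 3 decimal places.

2.302

x̄ = 18.6250
Σ(xᵢ − x̄)² = 1827.8750 ⇒ m₂ = 228.48438
Σ(xᵢ − x̄)⁴ = 2214367.2441 ⇒ m₄ = 276795.90552
m₂² = 52205.10962
g₂ = m₄/m₂² − 3 = 5.30208 − 3 ≈ 2.302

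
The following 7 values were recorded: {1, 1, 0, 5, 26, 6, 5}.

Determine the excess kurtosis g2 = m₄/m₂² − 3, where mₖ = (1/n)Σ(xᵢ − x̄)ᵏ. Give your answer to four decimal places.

1.5426

x̄ = 6.2857
Σ(xᵢ − x̄)² = 487.4286 ⇒ m₂ = 69.63265
Σ(xᵢ − x̄)⁴ = 154178.8805 ⇒ m₄ = 22025.55435
m₂² = 4848.70637
g2 = m₄/m₂² − 3 = 4.54256 − 3 ≈ 1.5426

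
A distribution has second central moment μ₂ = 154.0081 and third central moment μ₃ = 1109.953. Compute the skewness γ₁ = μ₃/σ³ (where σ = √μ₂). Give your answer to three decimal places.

0.581

σ = √μ₂ = √154.0081 = 12.41000
σ³ = μ₂^(3/2) = 1911.24052
γ₁ = μ₃/σ³ = 1109.953 / 1911.24052 ≈ 0.581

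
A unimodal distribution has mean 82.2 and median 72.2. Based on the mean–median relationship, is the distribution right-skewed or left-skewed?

mean − median = 82.2 − 72.2 = 10.0
mean > median ⇒ the longer tail is on the right ⇒ right-skewed (positively skewed).

right-skewed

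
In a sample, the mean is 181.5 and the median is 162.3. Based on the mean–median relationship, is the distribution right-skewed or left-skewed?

mean − median = 181.5 − 162.3 = 19.2
mean > median ⇒ the longer tail is on the right ⇒ right-skewed (positively skewed).

right-skewed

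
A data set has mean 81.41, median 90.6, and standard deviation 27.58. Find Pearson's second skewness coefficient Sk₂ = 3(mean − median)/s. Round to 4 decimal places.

Sk₂ = 3(81.41 − 90.6) / 27.58 = 3 × -9.1900 / 27.58
    = -27.5700 / 27.58 ≈ -0.9996

-0.9996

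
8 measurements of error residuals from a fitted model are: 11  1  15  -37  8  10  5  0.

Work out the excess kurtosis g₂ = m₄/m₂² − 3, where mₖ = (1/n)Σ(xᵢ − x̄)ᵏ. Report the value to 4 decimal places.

x̄ = 1.6250
Σ(xᵢ − x̄)² = 1883.8750 ⇒ m₂ = 235.48438
Σ(xᵢ − x̄)⁴ = 2272172.4941 ⇒ m₄ = 284021.56177
m₂² = 55452.89087
g₂ = m₄/m₂² − 3 = 5.12185 − 3 ≈ 2.1219

2.1219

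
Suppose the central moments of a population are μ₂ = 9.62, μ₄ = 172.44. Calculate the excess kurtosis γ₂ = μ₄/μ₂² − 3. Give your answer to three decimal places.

μ₂² = 9.62² = 92.54440
μ₄/μ₂² = 172.44 / 92.54440 = 1.86332
γ₂ = 1.86332 − 3 ≈ -1.137

-1.137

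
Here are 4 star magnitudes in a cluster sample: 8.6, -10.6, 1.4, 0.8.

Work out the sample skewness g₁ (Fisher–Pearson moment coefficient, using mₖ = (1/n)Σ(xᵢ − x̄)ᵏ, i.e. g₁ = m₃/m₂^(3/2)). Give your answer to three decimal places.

-0.447

x̄ = (8.6 - 10.6 + 1.4 + 0.8) / 4 = 0.0500
deviations (xᵢ − x̄): 8.5500, -10.6500, 1.3500, 0.7500
Σ(xᵢ − x̄)² = 188.9100 ⇒ m₂ = 188.9100/4 = 47.22750
Σ(xᵢ − x̄)³ = -580.0410 ⇒ m₃ = -580.0410/4 = -145.01025
m₂^(3/2) = 47.22750^(1.5) = 324.55809
g₁ = m₃ / m₂^(3/2) = -145.01025 / 324.55809 ≈ -0.447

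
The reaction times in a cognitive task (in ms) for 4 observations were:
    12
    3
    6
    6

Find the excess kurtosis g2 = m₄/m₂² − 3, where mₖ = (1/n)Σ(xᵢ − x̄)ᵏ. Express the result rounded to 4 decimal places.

x̄ = 6.7500
Σ(xᵢ − x̄)² = 42.7500 ⇒ m₂ = 10.68750
Σ(xᵢ − x̄)⁴ = 958.0781 ⇒ m₄ = 239.51953
m₂² = 114.22266
g2 = m₄/m₂² − 3 = 2.09695 − 3 ≈ -0.9030

-0.9030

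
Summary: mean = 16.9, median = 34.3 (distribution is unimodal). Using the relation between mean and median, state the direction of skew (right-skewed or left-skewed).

mean − median = 16.9 − 34.3 = -17.4
mean < median ⇒ the longer tail is on the left ⇒ left-skewed (negatively skewed).

left-skewed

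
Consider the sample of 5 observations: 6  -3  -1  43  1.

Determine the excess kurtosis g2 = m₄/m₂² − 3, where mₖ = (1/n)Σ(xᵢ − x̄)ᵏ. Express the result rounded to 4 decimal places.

0.0952

x̄ = 9.2000
Σ(xᵢ − x̄)² = 1472.8000 ⇒ m₂ = 294.56000
Σ(xᵢ − x̄)⁴ = 1342772.8960 ⇒ m₄ = 268554.57920
m₂² = 86765.59360
g2 = m₄/m₂² − 3 = 3.09517 − 3 ≈ 0.0952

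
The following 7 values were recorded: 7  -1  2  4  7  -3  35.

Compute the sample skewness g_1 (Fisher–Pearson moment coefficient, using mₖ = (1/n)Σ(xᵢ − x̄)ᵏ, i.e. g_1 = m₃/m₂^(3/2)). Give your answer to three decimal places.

1.673

x̄ = (7 - 1 + 2 + 4 + 7 - 3 + 35) / 7 = 7.2857
deviations (xᵢ − x̄): -0.2857, -8.2857, -5.2857, -3.2857, -0.2857, -10.2857, 27.7143
Σ(xᵢ − x̄)² = 981.4286 ⇒ m₂ = 981.4286/7 = 140.20408
Σ(xᵢ − x̄)³ = 19446.6122 ⇒ m₃ = 19446.6122/7 = 2778.08746
m₂^(3/2) = 140.20408^(1.5) = 1660.12575
g_1 = m₃ / m₂^(3/2) = 2778.08746 / 1660.12575 ≈ 1.673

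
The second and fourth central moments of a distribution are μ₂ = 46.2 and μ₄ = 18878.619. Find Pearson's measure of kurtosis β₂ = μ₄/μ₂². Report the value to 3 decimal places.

μ₂² = 46.2² = 2134.44000
μ₄/μ₂² = 18878.619 / 2134.44000 = 8.84476
β₂ ≈ 8.845

8.845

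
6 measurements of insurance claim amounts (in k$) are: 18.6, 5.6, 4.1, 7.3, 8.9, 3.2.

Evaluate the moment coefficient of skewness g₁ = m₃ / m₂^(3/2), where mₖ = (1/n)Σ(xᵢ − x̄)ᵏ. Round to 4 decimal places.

x̄ = (18.6 + 5.6 + 4.1 + 7.3 + 8.9 + 3.2) / 6 = 7.9500
deviations (xᵢ − x̄): 10.6500, -2.3500, -3.8500, -0.6500, 0.9500, -4.7500
Σ(xᵢ − x̄)² = 157.6550 ⇒ m₂ = 157.6550/6 = 26.27583
Σ(xᵢ − x̄)³ = 1031.3160 ⇒ m₃ = 1031.3160/6 = 171.88600
m₂^(3/2) = 26.27583^(1.5) = 134.68981
g₁ = m₃ / m₂^(3/2) = 171.88600 / 134.68981 ≈ 1.2762

1.2762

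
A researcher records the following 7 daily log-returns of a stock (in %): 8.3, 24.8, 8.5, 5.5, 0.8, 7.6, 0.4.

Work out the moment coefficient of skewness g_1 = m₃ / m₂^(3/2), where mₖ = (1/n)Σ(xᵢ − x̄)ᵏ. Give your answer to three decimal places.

x̄ = (8.3 + 24.8 + 8.5 + 5.5 + 0.8 + 7.6 + 0.4) / 7 = 7.9857
deviations (xᵢ − x̄): 0.3143, 16.8143, 0.5143, -2.4857, -7.1857, -0.3857, -7.5857
Σ(xᵢ − x̄)² = 398.5886 ⇒ m₂ = 398.5886/7 = 56.94122
Σ(xᵢ − x̄)³ = 3930.9534 ⇒ m₃ = 3930.9534/7 = 561.56477
m₂^(3/2) = 56.94122^(1.5) = 429.67512
g_1 = m₃ / m₂^(3/2) = 561.56477 / 429.67512 ≈ 1.307

1.307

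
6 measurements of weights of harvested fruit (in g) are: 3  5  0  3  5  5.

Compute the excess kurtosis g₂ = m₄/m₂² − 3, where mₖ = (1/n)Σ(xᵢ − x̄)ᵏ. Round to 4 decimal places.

-0.3905

x̄ = 3.5000
Σ(xᵢ − x̄)² = 19.5000 ⇒ m₂ = 3.25000
Σ(xᵢ − x̄)⁴ = 165.3750 ⇒ m₄ = 27.56250
m₂² = 10.56250
g₂ = m₄/m₂² − 3 = 2.60947 − 3 ≈ -0.3905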